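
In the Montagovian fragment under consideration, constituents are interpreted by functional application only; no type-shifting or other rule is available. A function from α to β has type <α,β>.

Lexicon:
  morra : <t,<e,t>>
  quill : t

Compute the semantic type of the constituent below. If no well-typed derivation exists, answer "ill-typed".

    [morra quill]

[morra quill]: functor morra : <t,<e,t>>, argument quill : t; result <e,t>.

<e,t>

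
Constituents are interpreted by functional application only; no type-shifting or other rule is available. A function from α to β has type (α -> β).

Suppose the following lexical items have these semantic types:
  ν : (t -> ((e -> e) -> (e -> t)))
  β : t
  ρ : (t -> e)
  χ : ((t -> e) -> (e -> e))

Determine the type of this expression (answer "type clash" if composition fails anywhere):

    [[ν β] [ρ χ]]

[ν β]: functor ν : (t -> ((e -> e) -> (e -> t))), argument β : t; result ((e -> e) -> (e -> t)).
[ρ χ]: functor χ : ((t -> e) -> (e -> e)), argument ρ : (t -> e); result (e -> e).
[[ν β] [ρ χ]]: functor [ν β] : ((e -> e) -> (e -> t)), argument [ρ χ] : (e -> e); result (e -> t).

(e -> t)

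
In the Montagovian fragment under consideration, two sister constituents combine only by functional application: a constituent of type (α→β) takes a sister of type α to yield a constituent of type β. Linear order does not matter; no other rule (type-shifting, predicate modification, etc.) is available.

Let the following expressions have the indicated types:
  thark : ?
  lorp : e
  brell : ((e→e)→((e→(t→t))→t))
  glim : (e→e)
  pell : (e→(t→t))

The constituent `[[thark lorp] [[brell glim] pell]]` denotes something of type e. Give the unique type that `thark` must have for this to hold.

(e→(t→e))

[[thark lorp] [[brell glim] pell]] must have type e. The sister [[brell glim] pell] has type t; that is not a function onto e, so [thark lorp] must be the functor, of type (t→e).
[thark lorp] must have type (t→e). The sister lorp has type e; that is not a function onto (t→e), so thark must be the functor, of type (e→(t→e)).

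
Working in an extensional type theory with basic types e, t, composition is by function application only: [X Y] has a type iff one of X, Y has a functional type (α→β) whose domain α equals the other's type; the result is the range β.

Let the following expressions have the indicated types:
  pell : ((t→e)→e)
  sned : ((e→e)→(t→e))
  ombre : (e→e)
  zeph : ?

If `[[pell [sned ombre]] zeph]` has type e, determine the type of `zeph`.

(e→e)

For [[pell [sned ombre]] zeph] to have type e with [pell [sned ombre]] of type e, zeph must be the function: zeph : (e→e).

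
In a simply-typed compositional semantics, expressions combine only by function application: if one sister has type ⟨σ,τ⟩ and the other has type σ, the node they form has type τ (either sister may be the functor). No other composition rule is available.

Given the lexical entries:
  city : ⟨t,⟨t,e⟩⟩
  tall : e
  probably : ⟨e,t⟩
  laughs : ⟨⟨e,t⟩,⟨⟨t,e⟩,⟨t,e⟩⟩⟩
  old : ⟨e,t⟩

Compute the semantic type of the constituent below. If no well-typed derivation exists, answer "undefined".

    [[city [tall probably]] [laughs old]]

[tall probably]: functor probably : ⟨e,t⟩, argument tall : e; result t.
[city [tall probably]]: functor city : ⟨t,⟨t,e⟩⟩, argument [tall probably] : t; result ⟨t,e⟩.
[laughs old]: functor laughs : ⟨⟨e,t⟩,⟨⟨t,e⟩,⟨t,e⟩⟩⟩, argument old : ⟨e,t⟩; result ⟨⟨t,e⟩,⟨t,e⟩⟩.
[[city [tall probably]] [laughs old]]: functor [laughs old] : ⟨⟨t,e⟩,⟨t,e⟩⟩, argument [city [tall probably]] : ⟨t,e⟩; result ⟨t,e⟩.

⟨t,e⟩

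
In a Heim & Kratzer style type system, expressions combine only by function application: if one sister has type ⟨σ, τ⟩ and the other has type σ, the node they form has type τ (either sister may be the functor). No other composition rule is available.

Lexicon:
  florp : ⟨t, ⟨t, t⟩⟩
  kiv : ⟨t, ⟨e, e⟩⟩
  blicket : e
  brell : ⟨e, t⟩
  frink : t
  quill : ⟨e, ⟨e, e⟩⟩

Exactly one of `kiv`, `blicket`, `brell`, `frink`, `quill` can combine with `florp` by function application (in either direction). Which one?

frink

kiv : ⟨t, ⟨e, e⟩⟩ — florp needs t; kiv needs t; neither fits.
blicket : e — florp needs t; blicket needs nothing (atomic); neither fits.
brell : ⟨e, t⟩ — florp needs t; brell needs e; neither fits.
frink — combines: florp : ⟨t, ⟨t, t⟩⟩ takes frink : t as argument, giving ⟨t, t⟩.
quill : ⟨e, ⟨e, e⟩⟩ — florp needs t; quill needs e; neither fits.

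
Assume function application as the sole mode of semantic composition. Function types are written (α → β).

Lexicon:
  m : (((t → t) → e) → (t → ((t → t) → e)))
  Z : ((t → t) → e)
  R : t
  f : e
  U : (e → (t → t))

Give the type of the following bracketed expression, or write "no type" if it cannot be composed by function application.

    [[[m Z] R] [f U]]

[m Z]: functor m : (((t → t) → e) → (t → ((t → t) → e))), argument Z : ((t → t) → e); result (t → ((t → t) → e)).
[[m Z] R]: functor [m Z] : (t → ((t → t) → e)), argument R : t; result ((t → t) → e).
[f U]: functor U : (e → (t → t)), argument f : e; result (t → t).
[[[m Z] R] [f U]]: functor [[m Z] R] : ((t → t) → e), argument [f U] : (t → t); result e.

e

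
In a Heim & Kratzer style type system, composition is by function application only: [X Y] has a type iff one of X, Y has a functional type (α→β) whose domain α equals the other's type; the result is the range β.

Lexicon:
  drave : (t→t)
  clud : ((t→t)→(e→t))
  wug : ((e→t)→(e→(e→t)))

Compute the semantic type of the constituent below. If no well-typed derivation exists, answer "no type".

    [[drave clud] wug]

[drave clud] — clud of type ((t→t)→(e→t)) combines with drave of type (t→t): type (e→t).
[[drave clud] wug] — wug of type ((e→t)→(e→(e→t))) combines with [drave clud] of type (e→t): type (e→(e→t)).

(e→(e→t))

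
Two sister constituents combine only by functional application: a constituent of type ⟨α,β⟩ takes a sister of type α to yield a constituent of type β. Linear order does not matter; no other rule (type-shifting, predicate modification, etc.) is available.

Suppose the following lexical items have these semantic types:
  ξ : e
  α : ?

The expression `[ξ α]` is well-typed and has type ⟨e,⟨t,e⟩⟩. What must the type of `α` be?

⟨e,⟨e,⟨t,e⟩⟩⟩

At [ξ α] (required: ⟨e,⟨t,e⟩⟩): ξ is e, which is not a function with range ⟨e,⟨t,e⟩⟩; hence α is the functor — type ⟨e,⟨e,⟨t,e⟩⟩⟩.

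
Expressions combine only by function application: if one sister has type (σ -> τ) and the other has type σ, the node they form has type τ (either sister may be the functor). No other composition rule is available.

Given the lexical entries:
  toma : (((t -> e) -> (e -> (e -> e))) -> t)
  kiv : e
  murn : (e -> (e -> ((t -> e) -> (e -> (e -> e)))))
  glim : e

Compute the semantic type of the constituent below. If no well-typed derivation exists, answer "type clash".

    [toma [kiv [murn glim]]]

[murn glim]: (e -> (e -> ((t -> e) -> (e -> (e -> e))))) applied to e yields (e -> ((t -> e) -> (e -> (e -> e)))).
[kiv [murn glim]]: (e -> ((t -> e) -> (e -> (e -> e)))) applied to e yields ((t -> e) -> (e -> (e -> e))).
[toma [kiv [murn glim]]]: (((t -> e) -> (e -> (e -> e))) -> t) applied to ((t -> e) -> (e -> (e -> e))) yields t.

t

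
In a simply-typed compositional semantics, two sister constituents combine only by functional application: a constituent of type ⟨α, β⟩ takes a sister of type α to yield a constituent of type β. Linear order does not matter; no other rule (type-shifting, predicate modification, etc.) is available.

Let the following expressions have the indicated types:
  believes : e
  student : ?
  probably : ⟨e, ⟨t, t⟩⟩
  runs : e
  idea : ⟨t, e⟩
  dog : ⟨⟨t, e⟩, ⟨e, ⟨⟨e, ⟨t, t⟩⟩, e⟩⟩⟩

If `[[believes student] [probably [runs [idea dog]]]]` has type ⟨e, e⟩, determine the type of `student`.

For [[believes student] [probably [runs [idea dog]]]] to have type ⟨e, e⟩ with [probably [runs [idea dog]]] of type e, [believes student] must be the function: [believes student] : ⟨e, ⟨e, e⟩⟩.
For [believes student] to have type ⟨e, ⟨e, e⟩⟩ with believes of type e, student must be the function: student : ⟨e, ⟨e, ⟨e, e⟩⟩⟩.

⟨e, ⟨e, ⟨e, e⟩⟩⟩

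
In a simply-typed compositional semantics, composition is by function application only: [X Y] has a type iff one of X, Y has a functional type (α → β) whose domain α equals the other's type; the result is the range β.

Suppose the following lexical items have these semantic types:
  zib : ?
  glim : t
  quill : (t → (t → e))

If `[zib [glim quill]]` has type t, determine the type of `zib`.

At [zib [glim quill]] (required: t): [glim quill] is (t → e), which is not a function with range t; hence zib is the functor — type ((t → e) → t).

((t → e) → t)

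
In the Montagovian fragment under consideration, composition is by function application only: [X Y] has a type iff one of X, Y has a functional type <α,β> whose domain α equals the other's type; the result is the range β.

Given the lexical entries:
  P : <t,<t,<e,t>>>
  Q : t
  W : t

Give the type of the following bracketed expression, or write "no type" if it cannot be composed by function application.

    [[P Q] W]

[P Q]: <t,<t,<e,t>>> applied to t yields <t,<e,t>>.
[[P Q] W]: <t,<e,t>> applied to t yields <e,t>.

<e,t>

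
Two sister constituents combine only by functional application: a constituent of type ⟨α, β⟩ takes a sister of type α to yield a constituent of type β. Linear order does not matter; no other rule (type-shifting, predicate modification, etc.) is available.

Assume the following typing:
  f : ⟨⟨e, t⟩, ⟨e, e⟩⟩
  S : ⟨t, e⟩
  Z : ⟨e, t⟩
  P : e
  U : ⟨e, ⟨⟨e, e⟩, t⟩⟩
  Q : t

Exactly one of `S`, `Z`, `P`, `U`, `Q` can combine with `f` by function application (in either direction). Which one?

S : ⟨t, e⟩ — f needs ⟨e, t⟩; S needs t; neither fits.
Z — combines: f : ⟨⟨e, t⟩, ⟨e, e⟩⟩ takes Z : ⟨e, t⟩ as argument, giving ⟨e, e⟩.
P : e — f needs ⟨e, t⟩; P needs nothing (atomic); neither fits.
U : ⟨e, ⟨⟨e, e⟩, t⟩⟩ — f needs ⟨e, t⟩; U needs e; neither fits.
Q : t — f needs ⟨e, t⟩; Q needs nothing (atomic); neither fits.

Z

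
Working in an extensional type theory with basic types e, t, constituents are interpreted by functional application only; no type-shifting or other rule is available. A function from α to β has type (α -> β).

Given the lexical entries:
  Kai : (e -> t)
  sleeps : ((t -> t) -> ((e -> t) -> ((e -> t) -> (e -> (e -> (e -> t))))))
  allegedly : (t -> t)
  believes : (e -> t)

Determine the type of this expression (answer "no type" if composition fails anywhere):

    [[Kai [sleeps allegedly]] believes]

(e -> (e -> (e -> t)))

[sleeps allegedly]: sleeps is ((t -> t) -> ((e -> t) -> ((e -> t) -> (e -> (e -> (e -> t)))))), allegedly is (t -> t); result ((e -> t) -> ((e -> t) -> (e -> (e -> (e -> t))))).
[Kai [sleeps allegedly]]: [sleeps allegedly] is ((e -> t) -> ((e -> t) -> (e -> (e -> (e -> t))))), Kai is (e -> t); result ((e -> t) -> (e -> (e -> (e -> t)))).
[[Kai [sleeps allegedly]] believes]: [Kai [sleeps allegedly]] is ((e -> t) -> (e -> (e -> (e -> t)))), believes is (e -> t); result (e -> (e -> (e -> t))).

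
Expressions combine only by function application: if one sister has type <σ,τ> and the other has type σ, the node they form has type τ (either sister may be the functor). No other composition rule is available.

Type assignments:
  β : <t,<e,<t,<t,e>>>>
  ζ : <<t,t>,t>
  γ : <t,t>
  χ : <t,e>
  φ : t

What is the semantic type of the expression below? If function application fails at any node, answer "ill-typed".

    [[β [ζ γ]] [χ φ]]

[ζ γ]: <<t,t>,t> applied to <t,t> yields t.
[β [ζ γ]]: <t,<e,<t,<t,e>>>> applied to t yields <e,<t,<t,e>>>.
[χ φ]: <t,e> applied to t yields e.
[[β [ζ γ]] [χ φ]]: <e,<t,<t,e>>> applied to e yields <t,<t,e>>.

<t,<t,e>>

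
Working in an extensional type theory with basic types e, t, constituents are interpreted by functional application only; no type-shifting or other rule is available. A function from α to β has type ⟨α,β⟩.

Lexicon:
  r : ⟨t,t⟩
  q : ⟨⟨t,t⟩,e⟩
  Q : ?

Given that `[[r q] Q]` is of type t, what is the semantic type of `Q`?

⟨e,t⟩

[[r q] Q] must have type t. The sister [r q] has type e; that is not a function onto t, so Q must be the functor, of type ⟨e,t⟩.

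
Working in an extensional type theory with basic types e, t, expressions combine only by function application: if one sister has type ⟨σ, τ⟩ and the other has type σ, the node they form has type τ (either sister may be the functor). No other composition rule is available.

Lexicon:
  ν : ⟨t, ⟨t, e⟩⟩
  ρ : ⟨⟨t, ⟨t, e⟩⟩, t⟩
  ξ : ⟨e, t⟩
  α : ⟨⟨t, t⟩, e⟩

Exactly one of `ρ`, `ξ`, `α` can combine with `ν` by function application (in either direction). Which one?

ρ — combines: ρ : ⟨⟨t, ⟨t, e⟩⟩, t⟩ takes ν : ⟨t, ⟨t, e⟩⟩ as argument, giving t.
ξ : ⟨e, t⟩ — no; ν wants t, and ξ wants e.
α : ⟨⟨t, t⟩, e⟩ — no; ν wants t, and α wants ⟨t, t⟩.

ρ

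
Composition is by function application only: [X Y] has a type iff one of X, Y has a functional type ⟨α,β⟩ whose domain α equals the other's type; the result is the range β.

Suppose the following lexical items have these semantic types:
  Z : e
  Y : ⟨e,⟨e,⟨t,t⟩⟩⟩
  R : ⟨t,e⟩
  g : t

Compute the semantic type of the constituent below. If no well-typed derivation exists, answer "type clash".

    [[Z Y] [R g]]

[Z Y]: ⟨e,⟨e,⟨t,t⟩⟩⟩ applied to e yields ⟨e,⟨t,t⟩⟩.
[R g]: ⟨t,e⟩ applied to t yields e.
[[Z Y] [R g]]: ⟨e,⟨t,t⟩⟩ applied to e yields ⟨t,t⟩.

⟨t,t⟩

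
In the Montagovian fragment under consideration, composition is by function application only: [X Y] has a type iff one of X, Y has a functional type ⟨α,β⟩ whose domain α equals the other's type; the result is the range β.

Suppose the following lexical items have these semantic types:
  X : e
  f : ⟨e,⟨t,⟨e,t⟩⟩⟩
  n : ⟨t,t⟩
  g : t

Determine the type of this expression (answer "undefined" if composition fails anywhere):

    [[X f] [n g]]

⟨e,t⟩

[X f]: ⟨e,⟨t,⟨e,t⟩⟩⟩ applied to e yields ⟨t,⟨e,t⟩⟩.
[n g]: ⟨t,t⟩ applied to t yields t.
[[X f] [n g]]: ⟨t,⟨e,t⟩⟩ applied to t yields ⟨e,t⟩.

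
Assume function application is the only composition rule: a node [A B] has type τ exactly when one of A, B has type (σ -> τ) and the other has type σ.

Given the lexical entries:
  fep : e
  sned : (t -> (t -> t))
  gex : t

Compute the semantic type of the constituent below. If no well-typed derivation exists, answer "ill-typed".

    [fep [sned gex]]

ill-typed

[sned gex]: sned is (t -> (t -> t)), gex is t; result (t -> t).
[fep [sned gex]]: e with (t -> t) — neither is a function whose domain matches the other; composition fails here.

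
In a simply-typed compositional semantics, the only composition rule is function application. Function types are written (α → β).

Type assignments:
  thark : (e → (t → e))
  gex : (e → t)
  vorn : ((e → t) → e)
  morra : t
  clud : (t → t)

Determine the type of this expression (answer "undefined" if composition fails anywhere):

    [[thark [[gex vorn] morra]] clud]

[gex vorn]: ((e → t) → e) applied to (e → t) yields e.
At [[gex vorn] morra]: neither e nor t can take the other as argument; the node is ill-typed.

undefined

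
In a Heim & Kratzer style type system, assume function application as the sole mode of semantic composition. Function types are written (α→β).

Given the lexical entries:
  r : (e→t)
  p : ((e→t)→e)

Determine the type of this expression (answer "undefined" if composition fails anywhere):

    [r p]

[r p]: p is ((e→t)→e), r is (e→t); result e.

e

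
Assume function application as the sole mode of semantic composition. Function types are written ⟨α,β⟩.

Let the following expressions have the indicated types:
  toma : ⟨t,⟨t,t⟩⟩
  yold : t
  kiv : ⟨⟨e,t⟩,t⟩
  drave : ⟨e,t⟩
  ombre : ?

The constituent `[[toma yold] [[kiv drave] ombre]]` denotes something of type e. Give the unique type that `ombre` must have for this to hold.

[[toma yold] [[kiv drave] ombre]] must have type e. The sister [toma yold] has type ⟨t,t⟩; that is not a function onto e, so [[kiv drave] ombre] must be the functor, of type ⟨⟨t,t⟩,e⟩.
[[kiv drave] ombre] must have type ⟨⟨t,t⟩,e⟩. The sister [kiv drave] has type t; that is not a function onto ⟨⟨t,t⟩,e⟩, so ombre must be the functor, of type ⟨t,⟨⟨t,t⟩,e⟩⟩.

⟨t,⟨⟨t,t⟩,e⟩⟩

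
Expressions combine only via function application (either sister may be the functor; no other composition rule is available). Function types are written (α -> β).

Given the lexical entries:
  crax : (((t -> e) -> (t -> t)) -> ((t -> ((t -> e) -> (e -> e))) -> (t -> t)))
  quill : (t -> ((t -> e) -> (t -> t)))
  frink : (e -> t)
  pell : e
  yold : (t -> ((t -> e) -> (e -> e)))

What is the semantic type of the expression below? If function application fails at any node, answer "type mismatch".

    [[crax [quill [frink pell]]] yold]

(t -> t)

At [frink pell], frink : (e -> t) takes pell : e, giving t.
At [quill [frink pell]], quill : (t -> ((t -> e) -> (t -> t))) takes [frink pell] : t, giving ((t -> e) -> (t -> t)).
At [crax [quill [frink pell]]], crax : (((t -> e) -> (t -> t)) -> ((t -> ((t -> e) -> (e -> e))) -> (t -> t))) takes [quill [frink pell]] : ((t -> e) -> (t -> t)), giving ((t -> ((t -> e) -> (e -> e))) -> (t -> t)).
At [[crax [quill [frink pell]]] yold], [crax [quill [frink pell]]] : ((t -> ((t -> e) -> (e -> e))) -> (t -> t)) takes yold : (t -> ((t -> e) -> (e -> e))), giving (t -> t).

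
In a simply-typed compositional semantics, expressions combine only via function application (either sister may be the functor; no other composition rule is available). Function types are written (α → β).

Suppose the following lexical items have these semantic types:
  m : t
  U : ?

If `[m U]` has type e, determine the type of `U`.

(t → e)

[m U] is required to be e. m : t cannot yield e as functor, so U : (t → e).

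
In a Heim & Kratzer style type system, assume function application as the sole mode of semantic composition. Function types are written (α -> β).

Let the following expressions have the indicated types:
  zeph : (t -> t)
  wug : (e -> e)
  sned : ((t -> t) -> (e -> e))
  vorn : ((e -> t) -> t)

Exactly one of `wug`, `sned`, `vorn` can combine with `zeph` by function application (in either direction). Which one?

sned

wug : (e -> e) — zeph needs t; wug needs e; neither fits.
sned — combines: sned : ((t -> t) -> (e -> e)) takes zeph : (t -> t) as argument, giving (e -> e).
vorn : ((e -> t) -> t) — zeph needs t; vorn needs (e -> t); neither fits.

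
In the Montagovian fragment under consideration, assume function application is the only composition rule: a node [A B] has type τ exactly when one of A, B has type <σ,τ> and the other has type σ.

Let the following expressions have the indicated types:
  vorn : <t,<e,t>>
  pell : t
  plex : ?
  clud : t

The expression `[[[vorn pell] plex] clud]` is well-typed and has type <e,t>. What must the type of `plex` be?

<<e,t>,<t,<e,t>>>

For [[[vorn pell] plex] clud] to have type <e,t> with clud of type t, [[vorn pell] plex] must be the function: [[vorn pell] plex] : <t,<e,t>>.
For [[vorn pell] plex] to have type <t,<e,t>> with [vorn pell] of type <e,t>, plex must be the function: plex : <<e,t>,<t,<e,t>>>.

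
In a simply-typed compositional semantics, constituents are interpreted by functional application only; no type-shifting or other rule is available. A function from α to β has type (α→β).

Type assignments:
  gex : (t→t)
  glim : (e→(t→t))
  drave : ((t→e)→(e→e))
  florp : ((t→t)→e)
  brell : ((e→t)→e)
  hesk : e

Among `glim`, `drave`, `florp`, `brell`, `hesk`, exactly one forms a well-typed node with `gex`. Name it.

glim : (e→(t→t)) — gex needs t; glim needs e; neither fits.
drave : ((t→e)→(e→e)) — gex needs t; drave needs (t→e); neither fits.
florp — combines: florp : ((t→t)→e) takes gex : (t→t) as argument, giving e.
brell : ((e→t)→e) — gex needs t; brell needs (e→t); neither fits.
hesk : e — gex needs t; hesk needs nothing (atomic); neither fits.

florp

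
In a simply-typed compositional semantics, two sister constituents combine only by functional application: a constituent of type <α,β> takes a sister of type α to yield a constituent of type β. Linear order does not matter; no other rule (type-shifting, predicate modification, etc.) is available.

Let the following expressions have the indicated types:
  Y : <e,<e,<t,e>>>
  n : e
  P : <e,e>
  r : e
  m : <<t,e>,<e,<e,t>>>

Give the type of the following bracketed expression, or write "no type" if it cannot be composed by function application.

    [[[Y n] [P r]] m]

<e,<e,t>>

At [Y n], Y : <e,<e,<t,e>>> takes n : e, giving <e,<t,e>>.
At [P r], P : <e,e> takes r : e, giving e.
At [[Y n] [P r]], [Y n] : <e,<t,e>> takes [P r] : e, giving <t,e>.
At [[[Y n] [P r]] m], m : <<t,e>,<e,<e,t>>> takes [[Y n] [P r]] : <t,e>, giving <e,<e,t>>.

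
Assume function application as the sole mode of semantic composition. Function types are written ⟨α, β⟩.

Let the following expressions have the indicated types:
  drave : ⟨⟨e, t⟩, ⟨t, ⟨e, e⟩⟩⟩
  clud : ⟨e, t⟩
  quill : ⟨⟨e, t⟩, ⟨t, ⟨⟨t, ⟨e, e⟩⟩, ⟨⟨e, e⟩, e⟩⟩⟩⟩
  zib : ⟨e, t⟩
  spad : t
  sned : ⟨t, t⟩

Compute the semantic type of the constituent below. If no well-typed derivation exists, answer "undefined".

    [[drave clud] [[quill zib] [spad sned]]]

[drave clud]: drave is ⟨⟨e, t⟩, ⟨t, ⟨e, e⟩⟩⟩, clud is ⟨e, t⟩; result ⟨t, ⟨e, e⟩⟩.
[quill zib]: quill is ⟨⟨e, t⟩, ⟨t, ⟨⟨t, ⟨e, e⟩⟩, ⟨⟨e, e⟩, e⟩⟩⟩⟩, zib is ⟨e, t⟩; result ⟨t, ⟨⟨t, ⟨e, e⟩⟩, ⟨⟨e, e⟩, e⟩⟩⟩.
[spad sned]: sned is ⟨t, t⟩, spad is t; result t.
[[quill zib] [spad sned]]: [quill zib] is ⟨t, ⟨⟨t, ⟨e, e⟩⟩, ⟨⟨e, e⟩, e⟩⟩⟩, [spad sned] is t; result ⟨⟨t, ⟨e, e⟩⟩, ⟨⟨e, e⟩, e⟩⟩.
[[drave clud] [[quill zib] [spad sned]]]: [[quill zib] [spad sned]] is ⟨⟨t, ⟨e, e⟩⟩, ⟨⟨e, e⟩, e⟩⟩, [drave clud] is ⟨t, ⟨e, e⟩⟩; result ⟨⟨e, e⟩, e⟩.

⟨⟨e, e⟩, e⟩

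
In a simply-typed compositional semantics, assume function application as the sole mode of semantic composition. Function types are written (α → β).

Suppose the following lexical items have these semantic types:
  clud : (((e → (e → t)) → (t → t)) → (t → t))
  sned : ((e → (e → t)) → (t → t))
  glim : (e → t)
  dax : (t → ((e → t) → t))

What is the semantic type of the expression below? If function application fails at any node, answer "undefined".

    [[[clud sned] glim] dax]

At [clud sned], clud : (((e → (e → t)) → (t → t)) → (t → t)) takes sned : ((e → (e → t)) → (t → t)), giving (t → t).
[[clud sned] glim]: (t → t) and (e → t) cannot combine by function application — type clash.

undefined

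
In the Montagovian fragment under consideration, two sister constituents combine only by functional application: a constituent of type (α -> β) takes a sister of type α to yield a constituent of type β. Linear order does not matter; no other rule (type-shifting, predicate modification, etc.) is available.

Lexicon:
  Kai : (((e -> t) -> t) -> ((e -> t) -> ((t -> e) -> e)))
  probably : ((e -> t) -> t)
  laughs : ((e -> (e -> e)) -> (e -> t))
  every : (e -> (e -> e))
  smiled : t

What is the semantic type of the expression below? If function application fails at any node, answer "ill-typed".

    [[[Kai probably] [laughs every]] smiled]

ill-typed

[Kai probably]: functor Kai : (((e -> t) -> t) -> ((e -> t) -> ((t -> e) -> e))), argument probably : ((e -> t) -> t); result ((e -> t) -> ((t -> e) -> e)).
[laughs every]: functor laughs : ((e -> (e -> e)) -> (e -> t)), argument every : (e -> (e -> e)); result (e -> t).
[[Kai probably] [laughs every]]: functor [Kai probably] : ((e -> t) -> ((t -> e) -> e)), argument [laughs every] : (e -> t); result ((t -> e) -> e).
At [[[Kai probably] [laughs every]] smiled]: neither ((t -> e) -> e) nor t can take the other as argument; the node is ill-typed.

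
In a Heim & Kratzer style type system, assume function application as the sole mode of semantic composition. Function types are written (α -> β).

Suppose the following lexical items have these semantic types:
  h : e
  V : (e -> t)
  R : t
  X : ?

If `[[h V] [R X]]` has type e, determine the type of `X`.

At [[h V] [R X]] (required: e): [h V] is t, which is not a function with range e; hence [R X] is the functor — type (t -> e).
At [R X] (required: (t -> e)): R is t, which is not a function with range (t -> e); hence X is the functor — type (t -> (t -> e)).

(t -> (t -> e))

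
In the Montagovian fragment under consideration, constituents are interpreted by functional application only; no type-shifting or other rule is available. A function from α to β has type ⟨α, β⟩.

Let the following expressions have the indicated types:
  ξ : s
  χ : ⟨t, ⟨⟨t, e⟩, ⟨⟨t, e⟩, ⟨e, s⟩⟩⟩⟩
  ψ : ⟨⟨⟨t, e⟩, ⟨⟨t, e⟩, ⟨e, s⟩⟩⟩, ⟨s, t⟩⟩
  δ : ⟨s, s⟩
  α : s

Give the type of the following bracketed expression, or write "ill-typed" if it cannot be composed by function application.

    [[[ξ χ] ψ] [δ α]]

At [ξ χ]: neither s nor ⟨t, ⟨⟨t, e⟩, ⟨⟨t, e⟩, ⟨e, s⟩⟩⟩⟩ can take the other as argument; the node is ill-typed.

ill-typed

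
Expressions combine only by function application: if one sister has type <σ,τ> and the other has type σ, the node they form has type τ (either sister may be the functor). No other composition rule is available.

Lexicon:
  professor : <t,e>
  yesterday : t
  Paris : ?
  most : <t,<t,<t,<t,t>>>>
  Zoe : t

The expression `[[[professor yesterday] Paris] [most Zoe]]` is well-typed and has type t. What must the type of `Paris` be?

For [[[professor yesterday] Paris] [most Zoe]] to have type t with [most Zoe] of type <t,<t,<t,t>>>, [[professor yesterday] Paris] must be the function: [[professor yesterday] Paris] : <<t,<t,<t,t>>>,t>.
For [[professor yesterday] Paris] to have type <<t,<t,<t,t>>>,t> with [professor yesterday] of type e, Paris must be the function: Paris : <e,<<t,<t,<t,t>>>,t>>.

<e,<<t,<t,<t,t>>>,t>>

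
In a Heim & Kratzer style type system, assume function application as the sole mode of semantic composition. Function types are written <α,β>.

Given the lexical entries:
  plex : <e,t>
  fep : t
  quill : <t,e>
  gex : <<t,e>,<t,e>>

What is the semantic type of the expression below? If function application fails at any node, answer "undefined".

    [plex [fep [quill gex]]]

t

At [quill gex], gex : <<t,e>,<t,e>> takes quill : <t,e>, giving <t,e>.
At [fep [quill gex]], [quill gex] : <t,e> takes fep : t, giving e.
At [plex [fep [quill gex]]], plex : <e,t> takes [fep [quill gex]] : e, giving t.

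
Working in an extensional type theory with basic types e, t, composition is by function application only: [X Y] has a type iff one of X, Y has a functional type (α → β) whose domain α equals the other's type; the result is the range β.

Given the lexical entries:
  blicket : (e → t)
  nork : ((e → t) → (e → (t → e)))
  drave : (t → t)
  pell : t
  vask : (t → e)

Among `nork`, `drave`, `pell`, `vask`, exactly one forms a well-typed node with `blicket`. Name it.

nork — combines: nork : ((e → t) → (e → (t → e))) takes blicket : (e → t) as argument, giving (e → (t → e)).
drave : (t → t) — blicket needs e; drave needs t; neither fits.
pell : t — blicket needs e; pell needs nothing (atomic); neither fits.
vask : (t → e) — blicket needs e; vask needs t; neither fits.

nork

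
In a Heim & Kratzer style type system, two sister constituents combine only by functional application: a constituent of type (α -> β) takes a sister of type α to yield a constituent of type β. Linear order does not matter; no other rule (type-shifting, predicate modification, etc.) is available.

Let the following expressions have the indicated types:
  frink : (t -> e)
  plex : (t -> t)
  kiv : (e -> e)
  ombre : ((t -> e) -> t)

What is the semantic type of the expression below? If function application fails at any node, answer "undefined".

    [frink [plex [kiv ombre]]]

At [kiv ombre]: neither (e -> e) nor ((t -> e) -> t) can take the other as argument; the node is ill-typed.

undefined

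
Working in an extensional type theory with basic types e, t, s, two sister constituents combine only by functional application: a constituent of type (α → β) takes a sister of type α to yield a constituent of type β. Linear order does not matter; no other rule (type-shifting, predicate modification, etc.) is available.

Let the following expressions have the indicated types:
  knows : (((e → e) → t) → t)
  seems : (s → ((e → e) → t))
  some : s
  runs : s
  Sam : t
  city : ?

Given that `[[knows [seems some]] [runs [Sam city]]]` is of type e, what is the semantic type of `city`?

(t → (s → (t → e)))

For [[knows [seems some]] [runs [Sam city]]] to have type e with [knows [seems some]] of type t, [runs [Sam city]] must be the function: [runs [Sam city]] : (t → e).
For [runs [Sam city]] to have type (t → e) with runs of type s, [Sam city] must be the function: [Sam city] : (s → (t → e)).
For [Sam city] to have type (s → (t → e)) with Sam of type t, city must be the function: city : (t → (s → (t → e))).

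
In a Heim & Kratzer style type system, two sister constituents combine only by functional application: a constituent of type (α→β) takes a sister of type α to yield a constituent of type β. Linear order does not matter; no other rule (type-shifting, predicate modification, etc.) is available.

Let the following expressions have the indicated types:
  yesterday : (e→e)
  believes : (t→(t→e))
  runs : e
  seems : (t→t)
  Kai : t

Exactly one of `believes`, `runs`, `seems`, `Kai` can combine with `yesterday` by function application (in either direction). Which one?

runs

believes : (t→(t→e)) — yesterday needs e; believes needs t; neither fits.
runs — combines: yesterday : (e→e) takes runs : e as argument, giving e.
seems : (t→t) — yesterday needs e; seems needs t; neither fits.
Kai : t — yesterday needs e; Kai needs nothing (atomic); neither fits.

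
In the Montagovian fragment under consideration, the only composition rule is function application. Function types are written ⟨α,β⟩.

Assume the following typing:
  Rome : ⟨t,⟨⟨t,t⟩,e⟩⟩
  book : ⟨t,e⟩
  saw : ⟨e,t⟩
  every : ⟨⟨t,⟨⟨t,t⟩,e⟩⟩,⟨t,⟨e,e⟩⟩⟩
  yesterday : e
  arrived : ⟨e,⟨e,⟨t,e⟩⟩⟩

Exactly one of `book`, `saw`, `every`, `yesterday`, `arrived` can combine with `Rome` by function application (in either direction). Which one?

every

book : ⟨t,e⟩ — no; Rome wants t, and book wants t.
saw : ⟨e,t⟩ — no; Rome wants t, and saw wants e.
every — combines: every : ⟨⟨t,⟨⟨t,t⟩,e⟩⟩,⟨t,⟨e,e⟩⟩⟩ takes Rome : ⟨t,⟨⟨t,t⟩,e⟩⟩ as argument, giving ⟨t,⟨e,e⟩⟩.
yesterday : e — no; Rome wants t, and yesterday wants nothing (atomic).
arrived : ⟨e,⟨e,⟨t,e⟩⟩⟩ — no; Rome wants t, and arrived wants e.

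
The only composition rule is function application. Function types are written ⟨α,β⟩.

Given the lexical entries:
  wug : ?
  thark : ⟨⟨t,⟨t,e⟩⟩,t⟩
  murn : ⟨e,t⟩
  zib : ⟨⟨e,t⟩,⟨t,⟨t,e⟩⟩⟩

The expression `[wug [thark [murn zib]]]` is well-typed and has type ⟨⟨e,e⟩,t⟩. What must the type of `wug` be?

⟨t,⟨⟨e,e⟩,t⟩⟩

At [wug [thark [murn zib]]] (required: ⟨⟨e,e⟩,t⟩): [thark [murn zib]] is t, which is not a function with range ⟨⟨e,e⟩,t⟩; hence wug is the functor — type ⟨t,⟨⟨e,e⟩,t⟩⟩.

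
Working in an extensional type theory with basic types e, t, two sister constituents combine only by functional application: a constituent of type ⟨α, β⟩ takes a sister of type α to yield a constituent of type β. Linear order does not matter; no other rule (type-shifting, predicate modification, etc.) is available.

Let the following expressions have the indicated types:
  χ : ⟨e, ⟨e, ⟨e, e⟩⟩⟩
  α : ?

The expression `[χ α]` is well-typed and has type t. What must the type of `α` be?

⟨⟨e, ⟨e, ⟨e, e⟩⟩⟩, t⟩

For [χ α] to have type t with χ of type ⟨e, ⟨e, ⟨e, e⟩⟩⟩, α must be the function: α : ⟨⟨e, ⟨e, ⟨e, e⟩⟩⟩, t⟩.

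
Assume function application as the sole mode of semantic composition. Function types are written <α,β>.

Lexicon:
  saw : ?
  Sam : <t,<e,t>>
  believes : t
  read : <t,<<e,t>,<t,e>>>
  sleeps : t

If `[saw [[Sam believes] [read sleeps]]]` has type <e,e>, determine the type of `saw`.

<<t,e>,<e,e>>

[saw [[Sam believes] [read sleeps]]] must have type <e,e>. The sister [[Sam believes] [read sleeps]] has type <t,e>; that is not a function onto <e,e>, so saw must be the functor, of type <<t,e>,<e,e>>.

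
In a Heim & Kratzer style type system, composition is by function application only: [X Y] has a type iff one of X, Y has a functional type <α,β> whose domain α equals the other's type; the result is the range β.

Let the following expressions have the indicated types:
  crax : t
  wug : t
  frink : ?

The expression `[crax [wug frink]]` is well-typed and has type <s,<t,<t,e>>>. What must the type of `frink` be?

At [crax [wug frink]] (required: <s,<t,<t,e>>>): crax is t, which is not a function with range <s,<t,<t,e>>>; hence [wug frink] is the functor — type <t,<s,<t,<t,e>>>>.
At [wug frink] (required: <t,<s,<t,<t,e>>>>): wug is t, which is not a function with range <t,<s,<t,<t,e>>>>; hence frink is the functor — type <t,<t,<s,<t,<t,e>>>>>.

<t,<t,<s,<t,<t,e>>>>>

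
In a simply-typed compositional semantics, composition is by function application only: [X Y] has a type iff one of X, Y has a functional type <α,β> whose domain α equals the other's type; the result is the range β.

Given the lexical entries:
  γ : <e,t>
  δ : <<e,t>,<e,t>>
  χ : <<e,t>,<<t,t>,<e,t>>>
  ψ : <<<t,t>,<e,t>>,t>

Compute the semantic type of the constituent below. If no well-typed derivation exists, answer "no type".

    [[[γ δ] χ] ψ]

[γ δ]: <<e,t>,<e,t>> applied to <e,t> yields <e,t>.
[[γ δ] χ]: <<e,t>,<<t,t>,<e,t>>> applied to <e,t> yields <<t,t>,<e,t>>.
[[[γ δ] χ] ψ]: <<<t,t>,<e,t>>,t> applied to <<t,t>,<e,t>> yields t.

t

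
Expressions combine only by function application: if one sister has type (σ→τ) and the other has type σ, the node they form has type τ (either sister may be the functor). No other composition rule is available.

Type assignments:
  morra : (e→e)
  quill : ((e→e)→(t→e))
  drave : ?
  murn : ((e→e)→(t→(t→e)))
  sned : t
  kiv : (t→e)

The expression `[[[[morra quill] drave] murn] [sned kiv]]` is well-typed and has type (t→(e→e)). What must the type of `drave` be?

((t→e)→(((e→e)→(t→(t→e)))→(e→(t→(e→e)))))

[[[[morra quill] drave] murn] [sned kiv]] is required to be (t→(e→e)). [sned kiv] : e cannot yield (t→(e→e)) as functor, so [[[morra quill] drave] murn] : (e→(t→(e→e))).
[[[morra quill] drave] murn] is required to be (e→(t→(e→e))). murn : ((e→e)→(t→(t→e))) cannot yield (e→(t→(e→e))) as functor, so [[morra quill] drave] : (((e→e)→(t→(t→e)))→(e→(t→(e→e)))).
[[morra quill] drave] is required to be (((e→e)→(t→(t→e)))→(e→(t→(e→e)))). [morra quill] : (t→e) cannot yield (((e→e)→(t→(t→e)))→(e→(t→(e→e)))) as functor, so drave : ((t→e)→(((e→e)→(t→(t→e)))→(e→(t→(e→e))))).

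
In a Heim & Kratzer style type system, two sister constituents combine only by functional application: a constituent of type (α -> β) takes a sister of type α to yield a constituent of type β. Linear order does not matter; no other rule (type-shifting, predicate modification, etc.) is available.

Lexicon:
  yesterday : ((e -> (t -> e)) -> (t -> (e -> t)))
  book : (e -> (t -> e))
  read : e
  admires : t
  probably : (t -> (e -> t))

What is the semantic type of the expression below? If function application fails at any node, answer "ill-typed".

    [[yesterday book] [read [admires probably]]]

(e -> t)

[yesterday book]: yesterday is ((e -> (t -> e)) -> (t -> (e -> t))), book is (e -> (t -> e)); result (t -> (e -> t)).
[admires probably]: probably is (t -> (e -> t)), admires is t; result (e -> t).
[read [admires probably]]: [admires probably] is (e -> t), read is e; result t.
[[yesterday book] [read [admires probably]]]: [yesterday book] is (t -> (e -> t)), [read [admires probably]] is t; result (e -> t).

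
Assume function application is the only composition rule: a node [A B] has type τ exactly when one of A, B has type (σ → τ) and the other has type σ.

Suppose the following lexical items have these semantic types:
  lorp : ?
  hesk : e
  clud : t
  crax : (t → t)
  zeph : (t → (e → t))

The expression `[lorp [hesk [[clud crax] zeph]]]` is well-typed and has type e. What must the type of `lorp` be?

(t → e)

For [lorp [hesk [[clud crax] zeph]]] to have type e with [hesk [[clud crax] zeph]] of type t, lorp must be the function: lorp : (t → e).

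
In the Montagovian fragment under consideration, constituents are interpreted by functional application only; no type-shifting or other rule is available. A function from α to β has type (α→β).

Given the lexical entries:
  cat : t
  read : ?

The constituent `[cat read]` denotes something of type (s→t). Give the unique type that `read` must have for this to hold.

[cat read] is required to be (s→t). cat : t cannot yield (s→t) as functor, so read : (t→(s→t)).

(t→(s→t))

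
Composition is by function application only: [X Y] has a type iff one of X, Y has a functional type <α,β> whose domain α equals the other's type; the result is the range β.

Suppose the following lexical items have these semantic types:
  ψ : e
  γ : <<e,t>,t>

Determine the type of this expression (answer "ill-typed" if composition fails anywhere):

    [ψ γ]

[ψ γ]: e with <<e,t>,t> — neither is a function whose domain matches the other; composition fails here.

ill-typed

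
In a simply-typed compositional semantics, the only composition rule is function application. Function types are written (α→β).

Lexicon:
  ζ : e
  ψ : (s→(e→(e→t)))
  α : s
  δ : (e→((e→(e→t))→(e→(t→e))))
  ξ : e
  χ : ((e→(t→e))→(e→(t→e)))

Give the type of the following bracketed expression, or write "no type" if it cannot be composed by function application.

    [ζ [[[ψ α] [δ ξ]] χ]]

[ψ α]: functor ψ : (s→(e→(e→t))), argument α : s; result (e→(e→t)).
[δ ξ]: functor δ : (e→((e→(e→t))→(e→(t→e)))), argument ξ : e; result ((e→(e→t))→(e→(t→e))).
[[ψ α] [δ ξ]]: functor [δ ξ] : ((e→(e→t))→(e→(t→e))), argument [ψ α] : (e→(e→t)); result (e→(t→e)).
[[[ψ α] [δ ξ]] χ]: functor χ : ((e→(t→e))→(e→(t→e))), argument [[ψ α] [δ ξ]] : (e→(t→e)); result (e→(t→e)).
[ζ [[[ψ α] [δ ξ]] χ]]: functor [[[ψ α] [δ ξ]] χ] : (e→(t→e)), argument ζ : e; result (t→e).

(t→e)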